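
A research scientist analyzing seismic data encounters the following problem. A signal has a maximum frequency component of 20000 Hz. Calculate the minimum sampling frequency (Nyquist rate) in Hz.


The Nyquist rate is twice the maximum frequency component.
fs_min = 2 * fmax
      = 2 * 20000
      = 40000 Hz

40000


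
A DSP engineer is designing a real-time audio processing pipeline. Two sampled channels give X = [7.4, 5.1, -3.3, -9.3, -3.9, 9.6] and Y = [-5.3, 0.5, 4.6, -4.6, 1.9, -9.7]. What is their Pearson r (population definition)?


Pearson correlation coefficient (population):
r = cov(X,Y) / (std(X) * std(Y))
Mean X = 0.9333, Mean Y = -2.1
Cov(X,Y) = -16.306667
Std(X) = 6.834878, Std(Y) = 4.863127
r = -0.4906

-0.4906


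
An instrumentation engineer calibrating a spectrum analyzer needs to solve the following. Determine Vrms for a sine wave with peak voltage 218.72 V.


RMS voltage for a sinusoidal waveform:
V_rms = V_peak / sqrt(2)
      = 218.72 / 1.414214
      = 154.658 V

154.658 V


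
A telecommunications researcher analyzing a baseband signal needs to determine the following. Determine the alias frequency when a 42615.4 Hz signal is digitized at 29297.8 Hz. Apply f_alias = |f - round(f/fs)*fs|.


Compute the nearest integer multiple of fs to the signal:
n = round(42615.4 / 29297.8) = 1
f_alias = |42615.4 - 1 * 29297.8|
        = |42615.4 - 29297.8|
        = 13317.6 Hz

13317.6


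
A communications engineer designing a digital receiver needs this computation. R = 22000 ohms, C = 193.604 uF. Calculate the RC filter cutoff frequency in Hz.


Cutoff frequency of a first-order RC filter:
fc = 1 / (2 * pi * R * C)
C = 193.604 uF = 0.000193604 F
fc = 1 / (2 * pi * 22000 * 0.000193604)
   = 1 / 26.761895780646
   = 0.037367 Hz

0.037367 Hz


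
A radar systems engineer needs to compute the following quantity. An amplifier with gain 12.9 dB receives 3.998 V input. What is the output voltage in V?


Output voltage from dB gain:
V_out = V_in * 10^(gain_dB / 20)
      = 3.998 * 10^(12.9 / 20)
      = 3.998 * 4.415704
      = 17.654 V

17.654 V


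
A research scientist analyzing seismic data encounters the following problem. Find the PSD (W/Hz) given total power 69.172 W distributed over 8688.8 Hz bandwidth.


Power spectral density:
PSD = P / BW
    = 69.172 / 8688.8
    = 0.00796105 W/Hz

0.00796105 W/Hz


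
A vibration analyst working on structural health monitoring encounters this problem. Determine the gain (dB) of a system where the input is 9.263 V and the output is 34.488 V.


Voltage gain in dB:
G = 20 * log10(Vout / Vin)
  = 20 * log10(34.488 / 9.263)
  = 20 * log10(3.7232)
  = 20 * 0.570916
  = 11.42 dB

11.42 dB


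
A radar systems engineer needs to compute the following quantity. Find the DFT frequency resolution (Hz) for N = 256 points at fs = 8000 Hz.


DFT frequency resolution:
df = fs / N
   = 8000 / 256
   = 31.25 Hz

31.25 Hz


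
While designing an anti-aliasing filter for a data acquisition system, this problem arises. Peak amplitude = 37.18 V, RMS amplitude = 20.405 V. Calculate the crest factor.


Crest factor is the ratio of peak to RMS:
CF = V_peak / V_rms
   = 37.18 / 20.405
   = 1.8221

1.8221


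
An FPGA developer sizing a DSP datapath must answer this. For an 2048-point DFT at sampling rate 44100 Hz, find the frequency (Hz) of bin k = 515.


Frequency of DFT bin k:
f_k = k * fs / N
    = 515 * 44100 / 2048
    = 22711500 / 2048
    = 11089.6 Hz

11089.6 Hz


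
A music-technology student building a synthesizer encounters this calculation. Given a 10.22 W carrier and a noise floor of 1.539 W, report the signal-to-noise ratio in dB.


SNR in decibels:
SNR = 10 * log10(Ps / Pn)
    = 10 * log10(10.22 / 1.539)
    = 10 * log10(6.6407)
    = 10 * 0.8222
    = 8.22 dB

8.22 dB


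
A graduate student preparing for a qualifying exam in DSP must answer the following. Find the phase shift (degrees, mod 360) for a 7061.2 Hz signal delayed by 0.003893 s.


Phase shift from frequency and time delay:
phi = 360 * f * t_delay
    = 360 * 7061.2 * 0.003893
    = 9896.13 degrees
    mod 360 = 176.13 degrees

176.13 degrees


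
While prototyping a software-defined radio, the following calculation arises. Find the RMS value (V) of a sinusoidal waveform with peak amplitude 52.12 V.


RMS voltage for a sinusoidal waveform:
V_rms = V_peak / sqrt(2)
      = 52.12 / 1.414214
      = 36.854 V

36.854 V


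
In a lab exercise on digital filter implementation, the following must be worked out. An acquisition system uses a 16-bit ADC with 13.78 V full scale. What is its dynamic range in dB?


Dynamic range from full-scale to LSB:
V_min = V_max / 2^bits = 13.78 / 2^16
DR = 20 * log10(V_max / V_min)
   = 20 * log10(2^16)
   = 20 * 16 * log10(2)
   = 96.33 dB

96.33 dB


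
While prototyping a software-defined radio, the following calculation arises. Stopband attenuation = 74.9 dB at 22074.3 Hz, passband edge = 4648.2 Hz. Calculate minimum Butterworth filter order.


Butterworth filter order formula:
n = log10(10^(A/10) - 1) / (2 * log10(f_stop/f_pass))
10^(74.9/10) - 1 = 30902953.3251
f_stop/f_pass = 22074.3 / 4648.2 = 4.749
n = 5.535 -> ceil = 6

6


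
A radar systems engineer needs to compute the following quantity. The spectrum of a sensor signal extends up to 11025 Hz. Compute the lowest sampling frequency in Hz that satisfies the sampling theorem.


The Nyquist rate is twice the maximum frequency component.
fs_min = 2 * fmax
      = 2 * 11025
      = 22050 Hz

22050


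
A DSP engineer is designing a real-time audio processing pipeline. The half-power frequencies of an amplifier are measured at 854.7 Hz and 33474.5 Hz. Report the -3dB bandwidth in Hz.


Bandwidth is the difference of -3dB frequencies:
BW = f_high - f_low
   = 33474.5 - 854.7
   = 32619.8 Hz

32619.8 Hz


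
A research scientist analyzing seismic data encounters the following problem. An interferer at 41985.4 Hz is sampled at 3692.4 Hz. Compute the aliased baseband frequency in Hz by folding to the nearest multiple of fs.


Compute the nearest integer multiple of fs to the signal:
n = round(41985.4 / 3692.4) = 11
f_alias = |41985.4 - 11 * 3692.4|
        = |41985.4 - 40616.4|
        = 1369.0 Hz

1369.0


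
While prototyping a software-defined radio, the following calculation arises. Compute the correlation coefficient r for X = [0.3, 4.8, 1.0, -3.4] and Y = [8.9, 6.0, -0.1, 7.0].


Pearson correlation coefficient (population):
r = cov(X,Y) / (std(X) * std(Y))
Mean X = 0.675, Mean Y = 5.45
Cov(X,Y) = -1.78625
Std(X) = 2.90979, Std(Y) = 3.369347
r = -0.1822

-0.1822


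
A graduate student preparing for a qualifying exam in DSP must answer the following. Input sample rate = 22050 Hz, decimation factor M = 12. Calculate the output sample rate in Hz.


Decimation reduces the sample rate:
fs_out = fs_in / M
       = 22050 / 12
       = 1837.5 Hz

1837.5 Hz


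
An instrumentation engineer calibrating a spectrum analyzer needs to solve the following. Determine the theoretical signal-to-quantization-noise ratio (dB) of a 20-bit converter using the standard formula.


Theoretical SNR for a full-scale sinusoid:
SNR = 6.02 * N + 1.76
    = 6.02 * 20 + 1.76
    = 120.4 + 1.76
    = 122.16 dB

122.16 dB


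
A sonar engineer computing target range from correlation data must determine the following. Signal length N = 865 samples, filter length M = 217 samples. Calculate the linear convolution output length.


Linear convolution output length:
L = N + M - 1
  = 865 + 217 - 1
  = 1081 samples

1081


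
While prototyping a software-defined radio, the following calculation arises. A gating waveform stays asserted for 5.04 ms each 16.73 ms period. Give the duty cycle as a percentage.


Duty cycle as a percentage:
DC = (t_on / T) * 100
   = (5.04 / 16.73) * 100
   = 0.301255 * 100
   = 30.13 %

30.13 %


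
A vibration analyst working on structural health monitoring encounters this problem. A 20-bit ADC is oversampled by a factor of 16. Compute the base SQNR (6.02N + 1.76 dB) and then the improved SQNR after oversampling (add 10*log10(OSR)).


Step 1 — baseline SQNR at Nyquist:
SQNR_base = 6.02*N + 1.76
          = 6.02*20 + 1.76
          = 122.16 dB

Step 2 — oversampling processing gain:
G = 10*log10(OSR) = 10*log10(16) = 12.04 dB

Step 3 — total:
SQNR_total = 122.16 + 12.04 = 134.2 dB

Base SQNR = 122.16 dB; oversampled SQNR = 134.2 dB


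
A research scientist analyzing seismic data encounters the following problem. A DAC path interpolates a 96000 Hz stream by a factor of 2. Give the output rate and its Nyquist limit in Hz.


Step 1 — output sample rate after interpolation by L:
fs_out = L * fs_in = 2 * 96000 = 192000 Hz

Step 2 — Nyquist frequency of the output stream:
f_Nyq = fs_out / 2 = 192000 / 2 = 96000.0 Hz

fs_out = 192000 Hz; f_Nyquist = 96000.0 Hz


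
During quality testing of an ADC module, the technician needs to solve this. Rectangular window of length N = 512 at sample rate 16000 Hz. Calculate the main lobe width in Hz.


Main lobe width for a rectangular window:
Width = 2 * fs / N
      = 2 * 16000 / 512
      = 32000 / 512
      = 62.5 Hz

62.5 Hz


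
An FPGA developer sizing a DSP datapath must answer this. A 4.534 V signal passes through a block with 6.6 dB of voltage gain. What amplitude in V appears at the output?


Output voltage from dB gain:
V_out = V_in * 10^(gain_dB / 20)
      = 4.534 * 10^(6.6 / 20)
      = 4.534 * 2.137962
      = 9.6935 V

9.6935 V


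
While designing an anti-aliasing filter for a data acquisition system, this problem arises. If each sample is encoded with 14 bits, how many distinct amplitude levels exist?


Number of quantization levels = 2^N
= 2^14
= 16384

16384


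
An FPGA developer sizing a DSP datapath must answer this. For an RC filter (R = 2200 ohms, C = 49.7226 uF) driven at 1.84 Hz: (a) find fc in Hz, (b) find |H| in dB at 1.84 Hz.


Step 1 — cutoff frequency:
fc = 1 / (2*pi*R*C)
C = 49.7226 uF = 4.97226e-05 F
fc = 1 / (2*pi*2200*4.97226e-05)
   = 1.45494 Hz

Step 2 — magnitude at f = 1.84 Hz:
|H(f)| = 1 / sqrt(1 + (f/fc)^2)
f/fc = 1.84 / 1.45494 = 1.264657
|H| = 1 / sqrt(1 + 1.599357) = 0.6202504
|H|_dB = 20*log10(0.6202504) = -4.15 dB

fc = 1.45494 Hz; |H(1.84 Hz)| = -4.15 dB


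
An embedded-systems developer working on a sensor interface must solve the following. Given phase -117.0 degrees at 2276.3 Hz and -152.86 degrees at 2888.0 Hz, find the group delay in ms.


Group delay from phase difference:
tau = -d(phi)/d(omega)
d(phi) = -35.86 deg = -0.625875 rad
d(omega) = 2*pi*(2888.0 - 2276.3) = 3843.4245 rad/s
tau = -(-0.625875) / 3843.4245
    = 0.1628 ms

0.1628 ms


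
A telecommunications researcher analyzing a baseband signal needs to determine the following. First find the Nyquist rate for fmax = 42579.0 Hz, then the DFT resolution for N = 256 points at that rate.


Step 1 — Nyquist sampling rate:
fs = 2 * fmax = 2 * 42579.0 = 85158.0 Hz

Step 2 — DFT bin spacing:
df = fs / N = 85158.0 / 256 = 332.6484 Hz

332.6484 Hz


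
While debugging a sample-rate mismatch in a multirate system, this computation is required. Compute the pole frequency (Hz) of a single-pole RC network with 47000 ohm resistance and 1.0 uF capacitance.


Cutoff frequency of a first-order RC filter:
fc = 1 / (2 * pi * R * C)
C = 1.0 uF = 1e-06 F
fc = 1 / (2 * pi * 47000 * 1e-06)
   = 1 / 0.29530970943744
   = 3.386275 Hz

3.386275 Hz


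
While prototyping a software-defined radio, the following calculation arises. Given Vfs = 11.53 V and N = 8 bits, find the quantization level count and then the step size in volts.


Step 1 — number of quantization levels:
L = 2^N = 2^8 = 256

Step 2 — LSB step size:
delta = Vfs / L
      = 11.53 / 256
      = 0.04503906 V

Levels = 256; step size = 0.04503906 V


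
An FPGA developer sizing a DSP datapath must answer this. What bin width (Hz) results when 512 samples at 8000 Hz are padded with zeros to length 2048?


Frequency resolution after zero-padding:
N_padded = 512 * 4 = 2048
df = fs / N_padded
   = 8000 / 2048
   = 3.9062 Hz

3.9062 Hz


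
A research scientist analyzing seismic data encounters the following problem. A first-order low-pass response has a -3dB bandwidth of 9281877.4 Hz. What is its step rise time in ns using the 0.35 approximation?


Rise time from bandwidth relationship:
tr = 0.35 / BW
   = 0.35 / 9281877.4
   = 3.770788871e-08 s
   = 37.7079 ns

37.7079 ns


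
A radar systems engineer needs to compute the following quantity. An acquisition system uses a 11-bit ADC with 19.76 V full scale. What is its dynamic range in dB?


Dynamic range from full-scale to LSB:
V_min = V_max / 2^bits = 19.76 / 2^11
DR = 20 * log10(V_max / V_min)
   = 20 * log10(2^11)
   = 20 * 11 * log10(2)
   = 66.23 dB

66.23 dB


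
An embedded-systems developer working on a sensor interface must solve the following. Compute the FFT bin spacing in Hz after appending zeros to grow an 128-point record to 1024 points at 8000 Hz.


Frequency resolution after zero-padding:
N_padded = 128 * 8 = 1024
df = fs / N_padded
   = 8000 / 1024
   = 7.8125 Hz

7.8125 Hz


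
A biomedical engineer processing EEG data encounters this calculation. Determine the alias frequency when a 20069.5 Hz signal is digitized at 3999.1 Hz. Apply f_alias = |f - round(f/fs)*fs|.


Compute the nearest integer multiple of fs to the signal:
n = round(20069.5 / 3999.1) = 5
f_alias = |20069.5 - 5 * 3999.1|
        = |20069.5 - 19995.5|
        = 74.0 Hz

74.0


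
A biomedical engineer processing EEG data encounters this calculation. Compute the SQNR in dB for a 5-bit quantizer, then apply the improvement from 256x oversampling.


Step 1 — baseline SQNR at Nyquist:
SQNR_base = 6.02*N + 1.76
          = 6.02*5 + 1.76
          = 31.86 dB

Step 2 — oversampling processing gain:
G = 10*log10(OSR) = 10*log10(256) = 24.08 dB

Step 3 — total:
SQNR_total = 31.86 + 24.08 = 55.94 dB

Base SQNR = 31.86 dB; oversampled SQNR = 55.94 dB


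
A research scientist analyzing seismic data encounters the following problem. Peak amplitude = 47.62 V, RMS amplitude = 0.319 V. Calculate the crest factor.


Crest factor is the ratio of peak to RMS:
CF = V_peak / V_rms
   = 47.62 / 0.319
   = 149.279

149.279


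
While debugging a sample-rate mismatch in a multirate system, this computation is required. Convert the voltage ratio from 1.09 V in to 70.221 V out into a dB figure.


Voltage gain in dB:
G = 20 * log10(Vout / Vin)
  = 20 * log10(70.221 / 1.09)
  = 20 * log10(64.422936)
  = 20 * 1.809041
  = 36.18 dB

36.18 dB


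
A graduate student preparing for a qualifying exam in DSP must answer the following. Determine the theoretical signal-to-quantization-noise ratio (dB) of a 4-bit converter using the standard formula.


Theoretical SNR for a full-scale sinusoid:
SNR = 6.02 * N + 1.76
    = 6.02 * 4 + 1.76
    = 24.08 + 1.76
    = 25.84 dB

25.84 dB


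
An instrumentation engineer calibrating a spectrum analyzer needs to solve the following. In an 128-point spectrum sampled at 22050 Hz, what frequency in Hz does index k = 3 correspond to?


Frequency of DFT bin k:
f_k = k * fs / N
    = 3 * 22050 / 128
    = 66150 / 128
    = 516.797 Hz

516.797 Hz


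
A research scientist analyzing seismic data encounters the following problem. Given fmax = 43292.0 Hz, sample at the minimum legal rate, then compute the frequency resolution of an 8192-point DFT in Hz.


Step 1 — Nyquist sampling rate:
fs = 2 * fmax = 2 * 43292.0 = 86584.0 Hz

Step 2 — DFT bin spacing:
df = fs / N = 86584.0 / 8192 = 10.5693 Hz

10.5693 Hz


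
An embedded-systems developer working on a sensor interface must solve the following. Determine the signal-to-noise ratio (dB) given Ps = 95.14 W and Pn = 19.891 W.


SNR in decibels:
SNR = 10 * log10(Ps / Pn)
    = 10 * log10(95.14 / 19.891)
    = 10 * log10(4.7831)
    = 10 * 0.6797
    = 6.8 dB

6.8 dB


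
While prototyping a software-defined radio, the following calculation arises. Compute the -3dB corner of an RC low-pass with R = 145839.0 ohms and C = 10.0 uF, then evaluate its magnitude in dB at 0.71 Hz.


Step 1 — cutoff frequency:
fc = 1 / (2*pi*R*C)
C = 10.0 uF = 1e-05 F
fc = 1 / (2*pi*145839.0*1e-05)
   = 0.109131 Hz

Step 2 — magnitude at f = 0.71 Hz:
|H(f)| = 1 / sqrt(1 + (f/fc)^2)
f/fc = 0.71 / 0.109131 = 6.505942
|H| = 1 / sqrt(1 + 42.327281) = 0.1519215
|H|_dB = 20*log10(0.1519215) = -16.37 dB

fc = 0.109131 Hz; |H(0.71 Hz)| = -16.37 dB


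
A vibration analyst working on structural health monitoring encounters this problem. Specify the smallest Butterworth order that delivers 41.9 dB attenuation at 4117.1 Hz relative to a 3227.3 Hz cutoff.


Butterworth filter order formula:
n = log10(10^(A/10) - 1) / (2 * log10(f_stop/f_pass))
10^(41.9/10) - 1 = 15487.1662
f_stop/f_pass = 4117.1 / 3227.3 = 1.2757
n = 19.8104 -> ceil = 20

20


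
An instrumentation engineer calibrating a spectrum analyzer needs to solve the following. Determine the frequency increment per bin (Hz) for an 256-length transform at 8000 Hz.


DFT frequency resolution:
df = fs / N
   = 8000 / 256
   = 31.25 Hz

31.25 Hz


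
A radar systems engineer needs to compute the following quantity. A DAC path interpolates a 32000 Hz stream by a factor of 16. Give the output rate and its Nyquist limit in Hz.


Step 1 — output sample rate after interpolation by L:
fs_out = L * fs_in = 16 * 32000 = 512000 Hz

Step 2 — Nyquist frequency of the output stream:
f_Nyq = fs_out / 2 = 512000 / 2 = 256000.0 Hz

fs_out = 512000 Hz; f_Nyquist = 256000.0 Hz


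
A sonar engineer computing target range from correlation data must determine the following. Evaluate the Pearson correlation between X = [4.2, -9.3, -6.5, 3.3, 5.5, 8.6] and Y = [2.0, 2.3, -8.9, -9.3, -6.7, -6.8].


Pearson correlation coefficient (population):
r = cov(X,Y) / (std(X) * std(Y))
Mean X = 0.9667, Mean Y = -4.5667
Cov(X,Y) = -9.112222
Std(X) = 6.530356, Std(Y) = 4.847565
r = -0.2878

-0.2878


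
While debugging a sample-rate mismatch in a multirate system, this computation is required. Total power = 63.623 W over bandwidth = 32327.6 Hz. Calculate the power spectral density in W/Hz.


Power spectral density:
PSD = P / BW
    = 63.623 / 32327.6
    = 0.00196807 W/Hz

0.00196807 W/Hz


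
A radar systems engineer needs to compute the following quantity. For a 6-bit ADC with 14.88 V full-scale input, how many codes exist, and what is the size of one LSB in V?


Step 1 — number of quantization levels:
L = 2^N = 2^6 = 64

Step 2 — LSB step size:
delta = Vfs / L
      = 14.88 / 64
      = 0.2325 V

Levels = 64; step size = 0.2325 V


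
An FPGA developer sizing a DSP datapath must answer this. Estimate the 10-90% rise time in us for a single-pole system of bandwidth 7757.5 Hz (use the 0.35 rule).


Rise time from bandwidth relationship:
tr = 0.35 / BW
   = 0.35 / 7757.5
   = 4.51176281e-05 s
   = 45.1176 us

45.1176 us


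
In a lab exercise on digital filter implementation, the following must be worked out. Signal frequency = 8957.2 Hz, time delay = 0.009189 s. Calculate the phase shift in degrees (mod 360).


Phase shift from frequency and time delay:
phi = 360 * f * t_delay
    = 360 * 8957.2 * 0.009189
    = 29630.78 degrees
    mod 360 = 110.78 degrees

110.78 degrees


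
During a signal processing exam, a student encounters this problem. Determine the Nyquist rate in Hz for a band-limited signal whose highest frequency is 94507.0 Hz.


The Nyquist rate is twice the maximum frequency component.
fs_min = 2 * fmax
      = 2 * 94507.0
      = 189014.0 Hz

189014.0


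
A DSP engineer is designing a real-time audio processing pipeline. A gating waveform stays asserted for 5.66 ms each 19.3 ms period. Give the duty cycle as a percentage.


Duty cycle as a percentage:
DC = (t_on / T) * 100
   = (5.66 / 19.3) * 100
   = 0.293264 * 100
   = 29.33 %

29.33 %


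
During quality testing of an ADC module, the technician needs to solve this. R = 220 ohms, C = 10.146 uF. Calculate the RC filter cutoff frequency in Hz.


Cutoff frequency of a first-order RC filter:
fc = 1 / (2 * pi * R * C)
C = 10.146 uF = 1.0146e-05 F
fc = 1 / (2 * pi * 220 * 1.0146e-05)
   = 1 / 0.014024823587862
   = 71.302145 Hz

71.302145 Hz


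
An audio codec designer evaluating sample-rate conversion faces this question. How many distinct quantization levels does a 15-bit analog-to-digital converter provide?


Number of quantization levels = 2^N
= 2^15
= 32768

32768


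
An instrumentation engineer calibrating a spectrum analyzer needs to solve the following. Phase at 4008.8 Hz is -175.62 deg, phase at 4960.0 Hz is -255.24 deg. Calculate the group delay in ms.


Group delay from phase difference:
tau = -d(phi)/d(omega)
d(phi) = -79.62 deg = -1.389631 rad
d(omega) = 2*pi*(4960.0 - 4008.8) = 5976.5659 rad/s
tau = -(-1.389631) / 5976.5659
    = 0.2325 ms

0.2325 ms


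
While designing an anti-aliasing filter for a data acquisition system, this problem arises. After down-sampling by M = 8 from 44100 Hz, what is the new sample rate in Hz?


Decimation reduces the sample rate:
fs_out = fs_in / M
       = 44100 / 8
       = 5512.5 Hz

5512.5 Hz


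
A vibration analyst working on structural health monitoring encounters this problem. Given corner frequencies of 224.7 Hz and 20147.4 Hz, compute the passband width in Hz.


Bandwidth is the difference of -3dB frequencies:
BW = f_high - f_low
   = 20147.4 - 224.7
   = 19922.7 Hz

19922.7 Hz


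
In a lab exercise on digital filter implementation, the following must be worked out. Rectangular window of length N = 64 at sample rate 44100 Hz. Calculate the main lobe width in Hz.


Main lobe width for a rectangular window:
Width = 2 * fs / N
      = 2 * 44100 / 64
      = 88200 / 64
      = 1378.125 Hz

1378.125 Hz


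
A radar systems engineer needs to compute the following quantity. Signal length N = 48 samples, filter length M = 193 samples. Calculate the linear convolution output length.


Linear convolution output length:
L = N + M - 1
  = 48 + 193 - 1
  = 240 samples

240


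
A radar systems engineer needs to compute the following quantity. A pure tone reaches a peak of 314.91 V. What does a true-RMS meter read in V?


RMS voltage for a sinusoidal waveform:
V_rms = V_peak / sqrt(2)
      = 314.91 / 1.414214
      = 222.675 V

222.675 V


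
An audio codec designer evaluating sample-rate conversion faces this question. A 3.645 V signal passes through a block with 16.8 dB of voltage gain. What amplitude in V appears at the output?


Output voltage from dB gain:
V_out = V_in * 10^(gain_dB / 20)
      = 3.645 * 10^(16.8 / 20)
      = 3.645 * 6.91831
      = 25.2172 V

25.2172 V


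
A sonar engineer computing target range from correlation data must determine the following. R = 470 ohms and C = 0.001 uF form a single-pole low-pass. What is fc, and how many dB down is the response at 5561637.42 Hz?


Step 1 — cutoff frequency:
fc = 1 / (2*pi*R*C)
C = 0.001 uF = 1e-09 F
fc = 1 / (2*pi*470*1e-09)
   = 338627.538 Hz

Step 2 — magnitude at f = 5561637.42 Hz:
|H(f)| = 1 / sqrt(1 + (f/fc)^2)
f/fc = 5561637.42 / 338627.538 = 16.424055
|H| = 1 / sqrt(1 + 269.749583) = 0.0607738
|H|_dB = 20*log10(0.0607738) = -24.33 dB

fc = 338627.538 Hz; |H(5561637.42 Hz)| = -24.33 dB


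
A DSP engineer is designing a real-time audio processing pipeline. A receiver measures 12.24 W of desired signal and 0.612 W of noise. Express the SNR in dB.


SNR in decibels:
SNR = 10 * log10(Ps / Pn)
    = 10 * log10(12.24 / 0.612)
    = 10 * log10(20.0)
    = 10 * 1.301
    = 13.01 dB

13.01 dB


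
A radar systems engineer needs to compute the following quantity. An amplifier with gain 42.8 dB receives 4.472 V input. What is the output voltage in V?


Output voltage from dB gain:
V_out = V_in * 10^(gain_dB / 20)
      = 4.472 * 10^(42.8 / 20)
      = 4.472 * 138.038426
      = 617.3078 V

617.3078 V


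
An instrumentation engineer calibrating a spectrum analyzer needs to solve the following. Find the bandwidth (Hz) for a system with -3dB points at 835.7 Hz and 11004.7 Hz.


Bandwidth is the difference of -3dB frequencies:
BW = f_high - f_low
   = 11004.7 - 835.7
   = 10169.0 Hz

10169.0 Hz


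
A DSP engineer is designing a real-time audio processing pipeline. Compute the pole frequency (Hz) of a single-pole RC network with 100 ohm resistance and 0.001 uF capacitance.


Cutoff frequency of a first-order RC filter:
fc = 1 / (2 * pi * R * C)
C = 0.001 uF = 1e-09 F
fc = 1 / (2 * pi * 100 * 1e-09)
   = 1 / 6.2831853071796e-07
   = 1591549.430919 Hz

1591549.430919 Hz


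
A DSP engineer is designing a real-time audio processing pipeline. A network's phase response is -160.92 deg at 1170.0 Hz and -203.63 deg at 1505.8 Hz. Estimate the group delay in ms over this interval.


Group delay from phase difference:
tau = -d(phi)/d(omega)
d(phi) = -42.71 deg = -0.74543 rad
d(omega) = 2*pi*(1505.8 - 1170.0) = 2109.8936 rad/s
tau = -(-0.74543) / 2109.8936
    = 0.3533 ms

0.3533 ms


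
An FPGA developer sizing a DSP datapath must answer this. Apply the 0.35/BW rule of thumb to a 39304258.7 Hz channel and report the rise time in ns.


Rise time from bandwidth relationship:
tr = 0.35 / BW
   = 0.35 / 39304258.7
   = 8.904887449e-09 s
   = 8.9049 ns

8.9049 ns


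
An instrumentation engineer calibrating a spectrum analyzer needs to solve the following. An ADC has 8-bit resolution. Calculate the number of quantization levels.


Number of quantization levels = 2^N
= 2^8
= 256

256


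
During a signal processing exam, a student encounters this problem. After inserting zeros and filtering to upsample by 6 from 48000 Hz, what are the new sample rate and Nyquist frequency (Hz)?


Step 1 — output sample rate after interpolation by L:
fs_out = L * fs_in = 6 * 48000 = 288000 Hz

Step 2 — Nyquist frequency of the output stream:
f_Nyq = fs_out / 2 = 288000 / 2 = 144000.0 Hz

fs_out = 288000 Hz; f_Nyquist = 144000.0 Hz


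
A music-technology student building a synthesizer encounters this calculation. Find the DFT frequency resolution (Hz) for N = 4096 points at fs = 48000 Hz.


DFT frequency resolution:
df = fs / N
   = 48000 / 4096
   = 11.7188 Hz

11.7188 Hz


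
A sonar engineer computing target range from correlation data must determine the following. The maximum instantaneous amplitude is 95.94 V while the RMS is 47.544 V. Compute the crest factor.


Crest factor is the ratio of peak to RMS:
CF = V_peak / V_rms
   = 95.94 / 47.544
   = 2.0179

2.0179


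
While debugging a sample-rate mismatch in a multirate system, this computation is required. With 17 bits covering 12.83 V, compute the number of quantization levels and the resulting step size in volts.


Step 1 — number of quantization levels:
L = 2^N = 2^17 = 131072

Step 2 — LSB step size:
delta = Vfs / L
      = 12.83 / 131072
      = 9.789e-05 V

Levels = 131072; step size = 9.789e-05 V


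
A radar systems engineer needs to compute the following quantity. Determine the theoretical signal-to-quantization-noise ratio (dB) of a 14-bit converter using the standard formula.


Theoretical SNR for a full-scale sinusoid:
SNR = 6.02 * N + 1.76
    = 6.02 * 14 + 1.76
    = 84.28 + 1.76
    = 86.04 dB

86.04 dB


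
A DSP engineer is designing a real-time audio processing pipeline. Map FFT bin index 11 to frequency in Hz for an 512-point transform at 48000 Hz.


Frequency of DFT bin k:
f_k = k * fs / N
    = 11 * 48000 / 512
    = 528000 / 512
    = 1031.25 Hz

1031.25 Hz


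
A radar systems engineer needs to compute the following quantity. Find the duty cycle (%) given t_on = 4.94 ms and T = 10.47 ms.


Duty cycle as a percentage:
DC = (t_on / T) * 100
   = (4.94 / 10.47) * 100
   = 0.471824 * 100
   = 47.18 %

47.18 %


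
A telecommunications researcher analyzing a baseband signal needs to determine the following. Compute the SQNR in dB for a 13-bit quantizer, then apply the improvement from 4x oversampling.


Step 1 — baseline SQNR at Nyquist:
SQNR_base = 6.02*N + 1.76
          = 6.02*13 + 1.76
          = 80.02 dB

Step 2 — oversampling processing gain:
G = 10*log10(OSR) = 10*log10(4) = 6.02 dB

Step 3 — total:
SQNR_total = 80.02 + 6.02 = 86.04 dB

Base SQNR = 80.02 dB; oversampled SQNR = 86.04 dB


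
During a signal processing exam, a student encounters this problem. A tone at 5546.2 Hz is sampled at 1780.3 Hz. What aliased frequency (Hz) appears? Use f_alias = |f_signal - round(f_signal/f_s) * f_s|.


Compute the nearest integer multiple of fs to the signal:
n = round(5546.2 / 1780.3) = 3
f_alias = |5546.2 - 3 * 1780.3|
        = |5546.2 - 5340.9|
        = 205.3 Hz

205.3


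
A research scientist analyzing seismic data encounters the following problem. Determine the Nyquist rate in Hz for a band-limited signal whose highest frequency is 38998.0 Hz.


The Nyquist rate is twice the maximum frequency component.
fs_min = 2 * fmax
      = 2 * 38998.0
      = 77996.0 Hz

77996.0


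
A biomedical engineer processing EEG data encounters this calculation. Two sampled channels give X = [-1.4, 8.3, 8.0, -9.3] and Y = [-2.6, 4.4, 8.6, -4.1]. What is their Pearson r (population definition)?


Pearson correlation coefficient (population):
r = cov(X,Y) / (std(X) * std(Y))
Mean X = 1.4, Mean Y = 1.575
Cov(X,Y) = 34.5675
Std(X) = 7.30582, Std(Y) = 5.171255
r = 0.915

0.915


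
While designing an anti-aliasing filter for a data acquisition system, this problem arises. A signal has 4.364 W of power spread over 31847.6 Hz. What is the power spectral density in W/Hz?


Power spectral density:
PSD = P / BW
    = 4.364 / 31847.6
    = 0.00013703 W/Hz

0.00013703 W/Hz


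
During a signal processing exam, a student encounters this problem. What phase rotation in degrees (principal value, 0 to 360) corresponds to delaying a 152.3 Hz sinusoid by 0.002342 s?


Phase shift from frequency and time delay:
phi = 360 * f * t_delay
    = 360 * 152.3 * 0.002342
    = 128.41 degrees
    mod 360 = 128.41 degrees

128.41 degrees


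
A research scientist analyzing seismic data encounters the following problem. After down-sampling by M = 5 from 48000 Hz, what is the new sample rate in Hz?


Decimation reduces the sample rate:
fs_out = fs_in / M
       = 48000 / 5
       = 9600.0 Hz

9600.0 Hz


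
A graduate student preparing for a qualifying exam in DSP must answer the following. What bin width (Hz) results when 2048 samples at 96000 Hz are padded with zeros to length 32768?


Frequency resolution after zero-padding:
N_padded = 2048 * 16 = 32768
df = fs / N_padded
   = 96000 / 32768
   = 2.9297 Hz

2.9297 Hz


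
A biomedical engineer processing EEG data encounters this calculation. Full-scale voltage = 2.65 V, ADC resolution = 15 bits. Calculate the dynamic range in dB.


Dynamic range from full-scale to LSB:
V_min = V_max / 2^bits = 2.65 / 2^15
DR = 20 * log10(V_max / V_min)
   = 20 * log10(2^15)
   = 20 * 15 * log10(2)
   = 90.31 dB

90.31 dB


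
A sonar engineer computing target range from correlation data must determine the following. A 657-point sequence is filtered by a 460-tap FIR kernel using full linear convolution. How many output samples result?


Linear convolution output length:
L = N + M - 1
  = 657 + 460 - 1
  = 1116 samples

1116


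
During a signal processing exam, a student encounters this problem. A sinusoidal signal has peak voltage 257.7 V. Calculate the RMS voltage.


RMS voltage for a sinusoidal waveform:
V_rms = V_peak / sqrt(2)
      = 257.7 / 1.414214
      = 182.221 V

182.221 V


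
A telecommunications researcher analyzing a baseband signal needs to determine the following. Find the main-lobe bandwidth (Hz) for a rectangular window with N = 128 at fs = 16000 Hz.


Main lobe width for a rectangular window:
Width = 2 * fs / N
      = 2 * 16000 / 128
      = 32000 / 128
      = 250.0 Hz

250.0 Hz


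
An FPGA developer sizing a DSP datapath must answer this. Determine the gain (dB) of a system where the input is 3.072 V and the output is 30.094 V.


Voltage gain in dB:
G = 20 * log10(Vout / Vin)
  = 20 * log10(30.094 / 3.072)
  = 20 * log10(9.796224)
  = 20 * 0.991059
  = 19.82 dB

19.82 dB


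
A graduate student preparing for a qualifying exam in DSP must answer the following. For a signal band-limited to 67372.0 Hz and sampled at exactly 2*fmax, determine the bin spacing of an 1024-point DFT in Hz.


Step 1 — Nyquist sampling rate:
fs = 2 * fmax = 2 * 67372.0 = 134744.0 Hz

Step 2 — DFT bin spacing:
df = fs / N = 134744.0 / 1024 = 131.5859 Hz

131.5859 Hz


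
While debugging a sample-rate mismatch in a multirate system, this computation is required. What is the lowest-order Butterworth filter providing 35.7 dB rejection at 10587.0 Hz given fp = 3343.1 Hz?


Butterworth filter order formula:
n = log10(10^(A/10) - 1) / (2 * log10(f_stop/f_pass))
10^(35.7/10) - 1 = 3714.3523
f_stop/f_pass = 10587.0 / 3343.1 = 3.1668
n = 3.5654 -> ceil = 4

4


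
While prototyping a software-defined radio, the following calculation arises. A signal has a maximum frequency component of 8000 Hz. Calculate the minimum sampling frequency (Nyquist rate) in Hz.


The Nyquist rate is twice the maximum frequency component.
fs_min = 2 * fmax
      = 2 * 8000
      = 16000 Hz

16000


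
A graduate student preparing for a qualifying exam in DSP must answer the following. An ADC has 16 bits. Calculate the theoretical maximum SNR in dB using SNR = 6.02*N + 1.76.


Theoretical SNR for a full-scale sinusoid:
SNR = 6.02 * N + 1.76
    = 6.02 * 16 + 1.76
    = 96.32 + 1.76
    = 98.08 dB

98.08 dB


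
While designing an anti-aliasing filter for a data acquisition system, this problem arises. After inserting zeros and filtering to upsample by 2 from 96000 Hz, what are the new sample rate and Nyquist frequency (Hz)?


Step 1 — output sample rate after interpolation by L:
fs_out = L * fs_in = 2 * 96000 = 192000 Hz

Step 2 — Nyquist frequency of the output stream:
f_Nyq = fs_out / 2 = 192000 / 2 = 96000.0 Hz

fs_out = 192000 Hz; f_Nyquist = 96000.0 Hz


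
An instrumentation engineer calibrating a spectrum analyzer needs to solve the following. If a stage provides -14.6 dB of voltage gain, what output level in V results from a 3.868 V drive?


Output voltage from dB gain:
V_out = V_in * 10^(gain_dB / 20)
      = 3.868 * 10^(-14.6 / 20)
      = 3.868 * 0.186209
      = 0.7203 V

0.7203 V


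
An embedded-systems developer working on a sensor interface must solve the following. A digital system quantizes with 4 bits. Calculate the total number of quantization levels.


Number of quantization levels = 2^N
= 2^4
= 16

16


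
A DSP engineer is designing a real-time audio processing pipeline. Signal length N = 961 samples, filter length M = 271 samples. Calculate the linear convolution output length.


Linear convolution output length:
L = N + M - 1
  = 961 + 271 - 1
  = 1231 samples

1231


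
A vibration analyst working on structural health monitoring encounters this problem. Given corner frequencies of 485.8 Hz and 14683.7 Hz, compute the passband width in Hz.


Bandwidth is the difference of -3dB frequencies:
BW = f_high - f_low
   = 14683.7 - 485.8
   = 14197.9 Hz

14197.9 Hz


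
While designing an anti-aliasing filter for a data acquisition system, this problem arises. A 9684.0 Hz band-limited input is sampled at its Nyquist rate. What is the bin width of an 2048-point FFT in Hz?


Step 1 — Nyquist sampling rate:
fs = 2 * fmax = 2 * 9684.0 = 19368.0 Hz

Step 2 — DFT bin spacing:
df = fs / N = 19368.0 / 2048 = 9.457 Hz

9.457 Hz


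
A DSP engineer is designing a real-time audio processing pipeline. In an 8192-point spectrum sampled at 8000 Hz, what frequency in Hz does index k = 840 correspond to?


Frequency of DFT bin k:
f_k = k * fs / N
    = 840 * 8000 / 8192
    = 6720000 / 8192
    = 820.312 Hz

820.312 Hz


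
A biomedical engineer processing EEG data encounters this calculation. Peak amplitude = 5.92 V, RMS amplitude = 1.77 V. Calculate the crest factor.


Crest factor is the ratio of peak to RMS:
CF = V_peak / V_rms
   = 5.92 / 1.77
   = 3.3446

3.3446


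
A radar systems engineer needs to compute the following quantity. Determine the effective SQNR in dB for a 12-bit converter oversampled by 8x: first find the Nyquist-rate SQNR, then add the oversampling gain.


Step 1 — baseline SQNR at Nyquist:
SQNR_base = 6.02*N + 1.76
          = 6.02*12 + 1.76
          = 74.0 dB

Step 2 — oversampling processing gain:
G = 10*log10(OSR) = 10*log10(8) = 9.03 dB

Step 3 — total:
SQNR_total = 74.0 + 9.03 = 83.03 dB

Base SQNR = 74.0 dB; oversampled SQNR = 83.03 dB


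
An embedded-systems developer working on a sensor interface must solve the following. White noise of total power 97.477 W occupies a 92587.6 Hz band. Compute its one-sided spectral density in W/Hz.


Power spectral density:
PSD = P / BW
    = 97.477 / 92587.6
    = 0.00105281 W/Hz

0.00105281 W/Hz


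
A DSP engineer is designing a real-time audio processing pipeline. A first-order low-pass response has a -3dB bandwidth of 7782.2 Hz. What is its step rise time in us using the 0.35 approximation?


Rise time from bandwidth relationship:
tr = 0.35 / BW
   = 0.35 / 7782.2
   = 4.497442882e-05 s
   = 44.9744 us

44.9744 us


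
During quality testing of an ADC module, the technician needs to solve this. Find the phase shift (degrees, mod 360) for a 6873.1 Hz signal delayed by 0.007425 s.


Phase shift from frequency and time delay:
phi = 360 * f * t_delay
    = 360 * 6873.1 * 0.007425
    = 18371.8 degrees
    mod 360 = 11.8 degrees

11.8 degrees


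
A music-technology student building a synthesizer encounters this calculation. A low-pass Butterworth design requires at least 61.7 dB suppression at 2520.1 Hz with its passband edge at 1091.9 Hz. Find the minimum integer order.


Butterworth filter order formula:
n = log10(10^(A/10) - 1) / (2 * log10(f_stop/f_pass))
10^(61.7/10) - 1 = 1479107.3882
f_stop/f_pass = 2520.1 / 1091.9 = 2.308
n = 8.4931 -> ceil = 9

9


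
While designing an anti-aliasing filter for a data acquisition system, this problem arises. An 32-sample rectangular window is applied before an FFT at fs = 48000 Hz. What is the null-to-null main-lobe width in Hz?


Main lobe width for a rectangular window:
Width = 2 * fs / N
      = 2 * 48000 / 32
      = 96000 / 32
      = 3000.0 Hz

3000.0 Hz


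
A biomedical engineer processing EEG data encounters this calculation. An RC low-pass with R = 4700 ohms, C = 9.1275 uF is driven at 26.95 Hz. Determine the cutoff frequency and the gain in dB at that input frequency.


Step 1 — cutoff frequency:
fc = 1 / (2*pi*R*C)
C = 9.1275 uF = 9.1275e-06 F
fc = 1 / (2*pi*4700*9.1275e-06)
   = 3.70997 Hz

Step 2 — magnitude at f = 26.95 Hz:
|H(f)| = 1 / sqrt(1 + (f/fc)^2)
f/fc = 26.95 / 3.70997 = 7.26421
|H| = 1 / sqrt(1 + 52.768747) = 0.1363751
|H|_dB = 20*log10(0.1363751) = -17.31 dB

fc = 3.70997 Hz; |H(26.95 Hz)| = -17.31 dB


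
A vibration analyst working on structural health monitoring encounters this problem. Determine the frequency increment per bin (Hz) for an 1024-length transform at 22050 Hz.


DFT frequency resolution:
df = fs / N
   = 22050 / 1024
   = 21.5332 Hz

21.5332 Hz


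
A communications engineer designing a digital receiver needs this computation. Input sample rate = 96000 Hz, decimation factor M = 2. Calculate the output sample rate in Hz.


Decimation reduces the sample rate:
fs_out = fs_in / M
       = 96000 / 2
       = 48000.0 Hz

48000.0 Hz


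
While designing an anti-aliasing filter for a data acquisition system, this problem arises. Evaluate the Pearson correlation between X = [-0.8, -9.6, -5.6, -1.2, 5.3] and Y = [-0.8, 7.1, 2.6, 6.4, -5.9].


Pearson correlation coefficient (population):
r = cov(X,Y) / (std(X) * std(Y))
Mean X = -2.38, Mean Y = 1.88
Cov(X,Y) = -19.7316
Std(X) = 5.007355, Std(Y) = 4.814727
r = -0.8184

-0.8184
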